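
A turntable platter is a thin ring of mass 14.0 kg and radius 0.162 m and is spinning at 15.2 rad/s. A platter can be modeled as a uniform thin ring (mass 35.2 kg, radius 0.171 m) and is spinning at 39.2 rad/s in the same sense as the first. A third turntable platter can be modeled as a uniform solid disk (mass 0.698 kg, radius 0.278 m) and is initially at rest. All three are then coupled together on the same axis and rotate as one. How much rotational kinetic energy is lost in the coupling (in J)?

ΔKE lost ≈ 92.3 J

No external torque acts about the common axis, so total angular momentum is conserved.
Moments of inertia: I_A = (14.0)(0.162)² = 0.3674 kg·m²; I_B = (35.2)(0.171)² = 1.029 kg·m²; I_C = ½(0.698)(0.278)² = 0.02697 kg·m².
Taking A's sense as positive: L = (0.3674)(15.2) + (1.029)(39.2) = 45.93 kg·m²·rad/s.
Combined I = 0.3674 + 1.029 + 0.02697 = 1.424 kg·m².
ω_f = L / I = 45.93 / 1.424 = 32.26 rad/s.
KE_i = ½ΣIω² = 833.3 J; KE_f = ½(1.424)(32.26)² = 741.0 J.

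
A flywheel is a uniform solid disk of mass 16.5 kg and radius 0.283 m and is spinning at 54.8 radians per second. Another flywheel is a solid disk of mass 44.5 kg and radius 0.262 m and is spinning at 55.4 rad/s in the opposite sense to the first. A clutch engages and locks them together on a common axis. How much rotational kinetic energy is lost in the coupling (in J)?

ΔKE lost ≈ 2800 J

No external torque acts about the common axis, so total angular momentum is conserved.
Moments of inertia: I_A = ½(16.5)(0.283)² = 0.6607 kg·m²; I_B = ½(44.5)(0.262)² = 1.527 kg·m².
Taking A's sense as positive: L = (0.6607)(54.8) − (1.527)(55.4) = -48.41 kg·m²·rad/s.
Combined I = 0.6607 + 1.527 = 2.188 kg·m².
ω_f = L / I = -48.41 / 2.188 = -22.12 rad/s.
KE_i = ½ΣIω² = 3336 J; KE_f = ½(2.188)(22.12)² = 535.4 J.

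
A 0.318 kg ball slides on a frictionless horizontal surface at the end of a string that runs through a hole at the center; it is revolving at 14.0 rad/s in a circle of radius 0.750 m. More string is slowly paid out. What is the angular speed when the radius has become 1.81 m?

ω₂ ≈ 2.40 rad/s

The constraining force is radial, so m r² ω about the center is conserved.
ω₂ = ω₁ (r₁/r₂)² = (14.0)(0.750/1.81)² = 2.404 rad/s.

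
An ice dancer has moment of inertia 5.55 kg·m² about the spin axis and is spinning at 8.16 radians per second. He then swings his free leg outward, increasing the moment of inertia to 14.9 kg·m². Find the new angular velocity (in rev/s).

Angular momentum about the spin axis is conserved since the torque about it is zero.
ω₂ = I₁ω₁ / I₂ = (5.550)(8.16 rad/s) / (14.90) = 3.039 rad/s = 0.4837 rev/s.

ω₂ ≈ 0.484 rev/s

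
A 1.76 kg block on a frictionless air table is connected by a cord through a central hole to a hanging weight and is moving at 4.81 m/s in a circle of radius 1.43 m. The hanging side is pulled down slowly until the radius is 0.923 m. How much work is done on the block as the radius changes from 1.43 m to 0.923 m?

Central (radial) force ⇒ zero torque about the center ⇒ m v r is constant.
v₂ = v₁ r₁ / r₂ = (4.81)(1.43) / (0.923) = 7.452 m/s.
W = ΔKE = ½m(v₂² − v₁²) = 28.51 J.

W ≈ 28.5 J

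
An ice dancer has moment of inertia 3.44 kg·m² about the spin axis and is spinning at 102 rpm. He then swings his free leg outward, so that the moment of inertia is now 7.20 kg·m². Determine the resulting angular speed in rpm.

With no external torque about the axis, L is conserved: I₁ω₁ = I₂ω₂.
ω₂ = I₁ω₁ / I₂ = (3.440)(102 rpm) / (7.200) = 48.73 rpm.

ω₂ ≈ 48.7 rpm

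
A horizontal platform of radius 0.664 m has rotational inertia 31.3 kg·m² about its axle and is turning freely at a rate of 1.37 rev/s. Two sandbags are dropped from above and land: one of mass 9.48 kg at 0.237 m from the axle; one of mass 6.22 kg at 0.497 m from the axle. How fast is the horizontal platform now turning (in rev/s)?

The added mass arrives with no angular momentum about the axle, and any external torque about the axle is negligible, so the system's angular momentum is conserved.
Added inertia Σmr² = (9.48)(0.237)² + (6.22)(0.497)² = 2.069 kg·m²; I_f = 31.30 + 2.069 = 33.37 kg·m².
ω_f = I_p ω_i / I_f = (31.30)(1.37) / 33.37 = 1.285 rev/s.

ω_f ≈ 1.29 rev/s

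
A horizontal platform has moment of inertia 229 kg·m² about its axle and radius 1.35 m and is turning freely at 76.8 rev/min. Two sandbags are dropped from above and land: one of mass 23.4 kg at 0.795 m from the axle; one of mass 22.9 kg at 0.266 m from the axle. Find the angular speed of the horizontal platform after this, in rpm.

ω_f ≈ 71.7 rpm

No external torque acts about the axle; L_before = L_after.
Added inertia Σmr² = (23.4)(0.795)² + (22.9)(0.266)² = 16.41 kg·m²; I_f = 229.0 + 16.41 = 245.4 kg·m².
ω_f = I_p ω_i / I_f = (229.0)(76.8) / 245.4 = 71.66 rpm.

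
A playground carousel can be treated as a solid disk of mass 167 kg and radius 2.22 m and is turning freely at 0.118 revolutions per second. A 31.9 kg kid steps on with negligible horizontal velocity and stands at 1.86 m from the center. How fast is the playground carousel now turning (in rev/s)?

No external torque acts about the center; L_before = L_after.
I_p = ½(167)(2.22)² = 411.5 kg·m².
Added inertia Σmr² = (31.9)(1.86)² = 110.4 kg·m²; I_f = 411.5 + 110.4 = 521.9 kg·m².
ω_f = I_p ω_i / I_f = (411.5)(0.118) / 521.9 = 0.09305 rev/s.

ω_f ≈ 0.0930 rev/s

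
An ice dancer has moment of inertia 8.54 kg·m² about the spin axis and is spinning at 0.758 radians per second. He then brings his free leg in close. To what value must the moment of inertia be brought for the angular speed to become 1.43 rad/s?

I₂ ≈ 4.53 kg·m²

No external torque acts about the spin axis, so angular momentum is conserved.
I₂ = I₁ω₁ / ω₂ = (8.54)(0.758) / (1.43) = 4.527 kg·m².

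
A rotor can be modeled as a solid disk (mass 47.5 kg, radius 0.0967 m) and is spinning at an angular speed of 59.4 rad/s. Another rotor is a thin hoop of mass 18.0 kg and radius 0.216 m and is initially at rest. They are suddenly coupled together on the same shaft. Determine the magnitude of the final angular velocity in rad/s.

|ω_f| ≈ 12.4 rad/s

The coupling torques are internal; angular momentum about the shared axis is conserved.
Moments of inertia: I_A = ½(47.5)(0.0967)² = 0.2221 kg·m²; I_B = (18.0)(0.216)² = 0.8398 kg·m².
Taking A's sense as positive: L = (0.2221)(59.4) = 13.19 kg·m²·rad/s.
Combined I = 0.2221 + 0.8398 = 1.062 kg·m².
ω_f = L / I = 13.19 / 1.062 = 12.42 rad/s.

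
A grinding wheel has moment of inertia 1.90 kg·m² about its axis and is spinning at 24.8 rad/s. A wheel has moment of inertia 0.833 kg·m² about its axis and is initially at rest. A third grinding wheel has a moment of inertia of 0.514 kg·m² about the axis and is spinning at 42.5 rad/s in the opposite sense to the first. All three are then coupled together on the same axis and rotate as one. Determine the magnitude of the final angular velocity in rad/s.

The coupling torques are internal; angular momentum about the shared axis is conserved.
Taking A's sense as positive: L = (1.900)(24.8) − (0.5140)(42.5) = 25.27 kg·m²·rad/s.
Combined I = 1.900 + 0.8330 + 0.5140 = 3.247 kg·m².
ω_f = L / I = 25.27 / 3.247 = 7.784 rad/s.

|ω_f| ≈ 7.78 rad/s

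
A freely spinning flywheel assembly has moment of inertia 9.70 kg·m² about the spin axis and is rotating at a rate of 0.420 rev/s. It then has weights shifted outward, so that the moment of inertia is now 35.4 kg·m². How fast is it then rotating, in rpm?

No external torque acts about the spin axis, so angular momentum is conserved.
ω₂ = I₁ω₁ / I₂ = (9.700)(0.420 rev/s) / (35.40) = 0.1151 rev/s = 6.905 rpm.

ω₂ ≈ 6.91 rpm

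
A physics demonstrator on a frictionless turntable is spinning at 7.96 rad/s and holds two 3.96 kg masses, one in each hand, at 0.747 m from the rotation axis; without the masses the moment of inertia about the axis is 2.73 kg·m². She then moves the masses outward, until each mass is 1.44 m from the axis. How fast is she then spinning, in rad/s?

ω₂ ≈ 2.97 rad/s

No external torque acts about the spin axis, so angular momentum is conserved.
I₁ = 2.73 + 2(3.96)(0.747)² = 7.149 kg·m²; I₂ = 2.73 + 2(3.96)(1.44)² = 19.15 kg·m².
ω₂ = I₁ω₁ / I₂ = (7.149)(7.96 rad/s) / (19.15) = 2.971 rad/s.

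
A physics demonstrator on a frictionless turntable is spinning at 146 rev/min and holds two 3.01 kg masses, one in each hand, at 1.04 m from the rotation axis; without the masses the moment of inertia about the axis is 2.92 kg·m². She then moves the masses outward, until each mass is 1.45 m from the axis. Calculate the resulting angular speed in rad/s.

Angular momentum about the spin axis is conserved since the torque about it is zero.
I₁ = 2.92 + 2(3.01)(1.04)² = 9.431 kg·m²; I₂ = 2.92 + 2(3.01)(1.45)² = 15.58 kg·m².
ω₂ = I₁ω₁ / I₂ = (9.431)(146 rpm) / (15.58) = 88.40 rpm = 9.257 rad/s.

ω₂ ≈ 9.26 rad/s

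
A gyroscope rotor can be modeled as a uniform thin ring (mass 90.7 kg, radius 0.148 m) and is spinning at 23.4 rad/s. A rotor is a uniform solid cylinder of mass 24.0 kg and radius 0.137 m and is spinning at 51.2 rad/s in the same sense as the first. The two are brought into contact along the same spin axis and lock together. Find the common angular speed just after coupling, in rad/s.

|ω_f| ≈ 26.2 rad/s

No external torque acts about the common axis, so total angular momentum is conserved.
Moments of inertia: I_A = (90.7)(0.148)² = 1.987 kg·m²; I_B = ½(24.0)(0.137)² = 0.2252 kg·m².
Taking A's sense as positive: L = (1.987)(23.4) + (0.2252)(51.2) = 58.02 kg·m²·rad/s.
Combined I = 1.987 + 0.2252 = 2.212 kg·m².
ω_f = L / I = 58.02 / 2.212 = 26.23 rad/s.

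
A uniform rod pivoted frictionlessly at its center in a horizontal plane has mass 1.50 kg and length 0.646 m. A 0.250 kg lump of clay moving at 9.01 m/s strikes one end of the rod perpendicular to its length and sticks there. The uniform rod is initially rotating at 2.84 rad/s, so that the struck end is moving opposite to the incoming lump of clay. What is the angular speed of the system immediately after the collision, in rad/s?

About the pivot the impulsive forces during the collision are internal, so angular momentum about that axis is conserved.
I_p = (1/12)(1.50)(0.646)² = 0.05216 kg·m². Taking the sense of the lump of clay's angular momentum as positive, L_{lump} = m v R = (0.250)(9.01)(0.646/2) = 0.7276 kg·m²/s.
L_i = −I_p ω_p + m v R = −(0.05216)(2.84) + 0.7276 = 0.5794 kg·m²/s.
After sticking, I_f = I_p + m R² = 0.05216 + (0.250)(0.646/2)² = 0.07825 kg·m².
ω_f = L_i / I_f = 0.5794 / 0.07825 = 7.405 rad/s.

|ω_f| ≈ 7.40 rad/s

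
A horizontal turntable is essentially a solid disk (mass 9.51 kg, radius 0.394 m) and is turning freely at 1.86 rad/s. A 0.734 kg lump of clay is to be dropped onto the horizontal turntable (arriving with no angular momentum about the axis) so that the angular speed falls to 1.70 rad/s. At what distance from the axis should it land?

r ≈ 0.308 m

No external torque acts about the axis; L_before = L_after.
I_p = ½(9.51)(0.394)² = 0.7381 kg·m².
I_p ω_i = (I_p + m r²) ω_f ⇒ m r² = I_p(ω_i/ω_f − 1) = 0.7381(1.86/1.70 − 1) = 0.06947 kg·m².
r = √(0.06947/0.734) = 0.3077 m.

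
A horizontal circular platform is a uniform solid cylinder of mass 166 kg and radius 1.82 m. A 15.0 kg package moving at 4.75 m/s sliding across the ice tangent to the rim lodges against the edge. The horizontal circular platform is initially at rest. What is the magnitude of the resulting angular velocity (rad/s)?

About the central axle the impulsive forces during the collision are internal, so angular momentum about that axis is conserved.
I_p = ½(166)(1.82)² = 274.9 kg·m². Taking the sense of the package's angular momentum as positive, L_{package} = m v R = (15.0)(4.75)(1.82) = 129.7 kg·m²/s.
L_i = 0 + 129.7 = 129.7 kg·m²/s.
After sticking, I_f = I_p + m R² = 274.9 + (15.0)(1.82)² = 324.6 kg·m².
ω_f = L_i / I_f = 129.7 / 324.6 = 0.3995 rad/s.

|ω_f| ≈ 0.399 rad/s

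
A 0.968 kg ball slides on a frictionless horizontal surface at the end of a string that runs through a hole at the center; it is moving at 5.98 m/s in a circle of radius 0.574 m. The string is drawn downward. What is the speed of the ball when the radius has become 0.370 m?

Central (radial) force ⇒ zero torque about the center ⇒ m v r is constant.
v₂ = v₁ r₁ / r₂ = (5.98)(0.574) / (0.370) = 9.277 m/s.

v₂ ≈ 9.28 m/s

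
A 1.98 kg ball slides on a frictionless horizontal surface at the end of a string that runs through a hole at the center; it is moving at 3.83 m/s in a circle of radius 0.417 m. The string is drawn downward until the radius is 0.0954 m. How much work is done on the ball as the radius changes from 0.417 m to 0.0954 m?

The only horizontal force on the mass is along the cord (radial), so it exerts no torque about the hole and angular momentum m v r is conserved.
v₂ = v₁ r₁ / r₂ = (3.83)(0.417) / (0.0954) = 16.74 m/s.
W = ΔKE = ½m(v₂² − v₁²) = 262.9 J.

W ≈ 263 J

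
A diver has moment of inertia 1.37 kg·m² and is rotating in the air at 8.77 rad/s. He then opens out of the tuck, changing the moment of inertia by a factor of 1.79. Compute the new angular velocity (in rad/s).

Angular momentum about the spin axis is conserved since the torque about it is zero.
I₂ = 1.79 × 1.37 = 2.452 kg·m².
ω₂ = I₁ω₁ / I₂ = (1.370)(8.77 rad/s) / (2.452) = 4.899 rad/s.

ω₂ ≈ 4.90 rad/s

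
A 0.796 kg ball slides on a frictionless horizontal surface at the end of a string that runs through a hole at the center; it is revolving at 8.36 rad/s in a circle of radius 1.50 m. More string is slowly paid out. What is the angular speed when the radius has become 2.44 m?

ω₂ ≈ 3.16 rad/s

The constraining force is radial, so m r² ω about the center is conserved.
ω₂ = ω₁ (r₁/r₂)² = (8.36)(1.50/2.44)² = 3.159 rad/s.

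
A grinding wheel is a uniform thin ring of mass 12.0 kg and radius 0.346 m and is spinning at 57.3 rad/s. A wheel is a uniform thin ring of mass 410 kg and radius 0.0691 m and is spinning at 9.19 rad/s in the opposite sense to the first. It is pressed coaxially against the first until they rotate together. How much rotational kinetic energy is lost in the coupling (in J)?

No external torque acts about the common axis, so total angular momentum is conserved.
Moments of inertia: I_A = (12.0)(0.346)² = 1.437 kg·m²; I_B = (410)(0.0691)² = 1.958 kg·m².
Taking A's sense as positive: L = (1.437)(57.3) − (1.958)(9.19) = 64.33 kg·m²·rad/s.
Combined I = 1.437 + 1.958 = 3.394 kg·m².
ω_f = L / I = 64.33 / 3.394 = 18.95 rad/s.
KE_i = ½ΣIω² = 2441 J; KE_f = ½(3.394)(18.95)² = 609.5 J.

ΔKE lost ≈ 1830 J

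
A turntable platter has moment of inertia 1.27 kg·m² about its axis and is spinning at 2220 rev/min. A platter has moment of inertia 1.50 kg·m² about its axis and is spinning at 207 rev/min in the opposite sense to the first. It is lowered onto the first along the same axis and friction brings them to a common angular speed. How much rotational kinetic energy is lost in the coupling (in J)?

ΔKE lost ≈ 22200 J

No external torque acts about the common axis, so total angular momentum is conserved.
Taking A's sense as positive: L = (1.270)(2220) − (1.500)(207) = 2509 kg·m²·rpm.
Combined I = 1.270 + 1.500 = 2.770 kg·m².
ω_f = L / I = 2509 / 2.770 = 905.7 rpm.
KE_i = ½ΣIω² = 34670 J; KE_f = ½(2.770)(94.85)² = 12460 J.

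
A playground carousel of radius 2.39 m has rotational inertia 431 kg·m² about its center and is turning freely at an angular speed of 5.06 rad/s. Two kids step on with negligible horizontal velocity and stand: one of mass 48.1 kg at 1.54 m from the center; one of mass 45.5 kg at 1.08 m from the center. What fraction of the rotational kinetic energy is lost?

fraction ≈ 0.279

The added mass arrives with no angular momentum about the center, and any external torque about the center is negligible, so the system's angular momentum is conserved.
Added inertia Σmr² = (48.1)(1.54)² + (45.5)(1.08)² = 167.1 kg·m²; I_f = 431.0 + 167.1 = 598.1 kg·m².
ω_f = I_p ω_i / I_f = (431.0)(5.06) / 598.1 = 3.646 rad/s.
KE_i = ½(431.0)(5.060 rad/s)² = 5518 J; KE_f = ½(598.1)(3.646)² = 3976 J.
Fraction lost = 0.2794.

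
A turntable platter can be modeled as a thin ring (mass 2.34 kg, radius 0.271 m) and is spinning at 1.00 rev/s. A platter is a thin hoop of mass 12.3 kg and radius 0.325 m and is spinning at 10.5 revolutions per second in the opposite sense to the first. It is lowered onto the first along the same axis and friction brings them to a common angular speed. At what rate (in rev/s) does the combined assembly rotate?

|ω_f| ≈ 9.16 rev/s

The coupling torques are internal; angular momentum about the shared axis is conserved.
Moments of inertia: I_A = (2.34)(0.271)² = 0.1719 kg·m²; I_B = (12.3)(0.325)² = 1.299 kg·m².
Taking A's sense as positive: L = (0.1719)(1.00) − (1.299)(10.5) = -13.47 kg·m²·rev/s.
Combined I = 0.1719 + 1.299 = 1.471 kg·m².
ω_f = L / I = -13.47 / 1.471 = -9.157 rev/s.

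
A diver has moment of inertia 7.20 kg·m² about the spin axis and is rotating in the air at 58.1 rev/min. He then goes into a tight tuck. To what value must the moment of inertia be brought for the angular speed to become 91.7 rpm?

I₂ ≈ 4.56 kg·m²

Angular momentum about the spin axis is conserved since the torque about it is zero.
I₂ = I₁ω₁ / ω₂ = (7.20)(58.1) / (91.7) = 4.562 kg·m².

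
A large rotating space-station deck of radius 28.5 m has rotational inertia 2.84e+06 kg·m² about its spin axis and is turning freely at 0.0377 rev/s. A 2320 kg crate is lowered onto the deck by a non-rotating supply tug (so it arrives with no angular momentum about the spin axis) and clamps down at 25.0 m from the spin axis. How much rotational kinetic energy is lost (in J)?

energy lost ≈ 26900 J

No external torque acts about the spin axis; L_before = L_after.
Added inertia Σmr² = (2320)(25.0)² = 1.450e+06 kg·m²; I_f = 2.840e+06 + 1.450e+06 = 4.290e+06 kg·m².
ω_f = I_p ω_i / I_f = (2.840e+06)(0.0377) / 4.290e+06 = 0.02496 rev/s.
KE_i = ½(2.840e+06)(0.2369 rad/s)² = 79680 J; KE_f = ½(4.290e+06)(0.1568)² = 52750 J.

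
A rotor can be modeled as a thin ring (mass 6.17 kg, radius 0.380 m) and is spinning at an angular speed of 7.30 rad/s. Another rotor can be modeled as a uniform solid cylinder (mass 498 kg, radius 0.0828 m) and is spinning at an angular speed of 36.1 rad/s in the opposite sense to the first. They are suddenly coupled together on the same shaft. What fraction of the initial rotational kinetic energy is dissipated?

The coupling torques are internal; angular momentum about the shared axis is conserved.
Moments of inertia: I_A = (6.17)(0.380)² = 0.8909 kg·m²; I_B = ½(498)(0.0828)² = 1.707 kg·m².
Taking A's sense as positive: L = (0.8909)(7.30) − (1.707)(36.1) = -55.12 kg·m²·rad/s.
Combined I = 0.8909 + 1.707 = 2.598 kg·m².
ω_f = L / I = -55.12 / 2.598 = -21.22 rad/s.
KE_i = ½ΣIω² = 1136 J; KE_f = ½(2.598)(21.22)² = 584.8 J.
Fraction dissipated = (KE_i − KE_f)/KE_i = 0.4853.

fraction ≈ 0.485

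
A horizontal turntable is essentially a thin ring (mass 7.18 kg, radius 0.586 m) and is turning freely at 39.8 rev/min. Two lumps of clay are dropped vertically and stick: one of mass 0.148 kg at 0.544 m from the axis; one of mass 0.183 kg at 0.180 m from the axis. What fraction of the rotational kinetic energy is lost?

fraction ≈ 0.0198

No external torque acts about the axis; L_before = L_after.
I_p = (7.18)(0.586)² = 2.466 kg·m².
Added inertia Σmr² = (0.148)(0.544)² + (0.183)(0.180)² = 0.04973 kg·m²; I_f = 2.466 + 0.04973 = 2.515 kg·m².
ω_f = I_p ω_i / I_f = (2.466)(39.8) / 2.515 = 39.01 rpm.
KE_i = ½(2.466)(4.168 rad/s)² = 21.41 J; KE_f = ½(2.515)(4.085)² = 20.99 J.
Fraction lost = 0.01977.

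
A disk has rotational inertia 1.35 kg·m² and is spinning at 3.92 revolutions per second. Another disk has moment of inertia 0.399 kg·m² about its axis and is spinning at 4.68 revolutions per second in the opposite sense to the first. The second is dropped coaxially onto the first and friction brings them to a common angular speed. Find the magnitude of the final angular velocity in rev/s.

|ω_f| ≈ 1.96 rev/s

No external torque acts about the common axis, so total angular momentum is conserved.
Taking A's sense as positive: L = (1.350)(3.92) − (0.3990)(4.68) = 3.425 kg·m²·rev/s.
Combined I = 1.350 + 0.3990 = 1.749 kg·m².
ω_f = L / I = 3.425 / 1.749 = 1.958 rev/s.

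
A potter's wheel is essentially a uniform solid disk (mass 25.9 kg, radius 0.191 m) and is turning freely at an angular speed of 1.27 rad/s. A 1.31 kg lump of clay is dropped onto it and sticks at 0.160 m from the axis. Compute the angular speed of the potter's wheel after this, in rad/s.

No external torque acts about the axis; L_before = L_after.
I_p = ½(25.9)(0.191)² = 0.4724 kg·m².
Added inertia Σmr² = (1.31)(0.160)² = 0.03354 kg·m²; I_f = 0.4724 + 0.03354 = 0.5060 kg·m².
ω_f = I_p ω_i / I_f = (0.4724)(1.27) / 0.5060 = 1.186 rad/s.

ω_f ≈ 1.19 rad/s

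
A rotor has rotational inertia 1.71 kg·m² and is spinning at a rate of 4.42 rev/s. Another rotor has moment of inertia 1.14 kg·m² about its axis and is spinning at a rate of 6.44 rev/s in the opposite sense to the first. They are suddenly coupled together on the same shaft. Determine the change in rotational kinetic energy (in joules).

ΔKE ≈ -1590 J

The coupling torques are internal; angular momentum about the shared axis is conserved.
Taking A's sense as positive: L = (1.710)(4.42) − (1.140)(6.44) = 0.2166 kg·m²·rev/s.
Combined I = 1.710 + 1.140 = 2.850 kg·m².
ω_f = L / I = 0.2166 / 2.850 = 0.07600 rev/s.
KE_i = ½ΣIω² = 1593 J; KE_f = ½(2.850)(0.4775)² = 0.3249 J.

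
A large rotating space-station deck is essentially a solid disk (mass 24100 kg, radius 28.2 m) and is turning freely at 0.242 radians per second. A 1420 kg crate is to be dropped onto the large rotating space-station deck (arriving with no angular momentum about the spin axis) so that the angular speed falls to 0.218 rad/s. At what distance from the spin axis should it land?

The added mass arrives with no angular momentum about the spin axis, and any external torque about the spin axis is negligible, so the system's angular momentum is conserved.
I_p = ½(24100)(28.2)² = 9.583e+06 kg·m².
I_p ω_i = (I_p + m r²) ω_f ⇒ m r² = I_p(ω_i/ω_f − 1) = 9.583e+06(0.242/0.218 − 1) = 1.055e+06 kg·m².
r = √(1.055e+06/1420) = 27.26 m.

r ≈ 27.3 m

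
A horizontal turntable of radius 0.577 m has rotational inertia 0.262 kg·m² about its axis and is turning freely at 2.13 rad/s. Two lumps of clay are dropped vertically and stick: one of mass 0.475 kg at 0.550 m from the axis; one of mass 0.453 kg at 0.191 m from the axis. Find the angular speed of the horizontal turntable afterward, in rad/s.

ω_f ≈ 1.32 rad/s

The added mass arrives with no angular momentum about the axis, and any external torque about the axis is negligible, so the system's angular momentum is conserved.
Added inertia Σmr² = (0.475)(0.550)² + (0.453)(0.191)² = 0.1602 kg·m²; I_f = 0.2620 + 0.1602 = 0.4222 kg·m².
ω_f = I_p ω_i / I_f = (0.2620)(2.13) / 0.4222 = 1.322 rad/s.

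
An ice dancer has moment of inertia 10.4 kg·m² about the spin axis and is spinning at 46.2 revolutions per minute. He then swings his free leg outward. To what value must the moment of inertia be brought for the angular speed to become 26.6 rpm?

I₂ ≈ 18.1 kg·m²

No external torque acts about the spin axis, so angular momentum is conserved.
I₂ = I₁ω₁ / ω₂ = (10.4)(46.2) / (26.6) = 18.06 kg·m².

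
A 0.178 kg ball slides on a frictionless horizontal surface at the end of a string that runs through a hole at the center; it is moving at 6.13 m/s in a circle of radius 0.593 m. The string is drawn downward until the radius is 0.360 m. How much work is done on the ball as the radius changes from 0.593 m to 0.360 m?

Central (radial) force ⇒ zero torque about the center ⇒ m v r is constant.
v₂ = v₁ r₁ / r₂ = (6.13)(0.593) / (0.360) = 10.10 m/s.
W = ΔKE = ½m(v₂² − v₁²) = 5.730 J.

W ≈ 5.73 J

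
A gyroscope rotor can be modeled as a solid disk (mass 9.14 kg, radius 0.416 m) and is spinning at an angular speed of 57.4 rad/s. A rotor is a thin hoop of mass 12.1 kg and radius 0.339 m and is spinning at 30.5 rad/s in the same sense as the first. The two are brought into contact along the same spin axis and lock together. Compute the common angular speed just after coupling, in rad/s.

No external torque acts about the common axis, so total angular momentum is conserved.
Moments of inertia: I_A = ½(9.14)(0.416)² = 0.7909 kg·m²; I_B = (12.1)(0.339)² = 1.391 kg·m².
Taking A's sense as positive: L = (0.7909)(57.4) + (1.391)(30.5) = 87.81 kg·m²·rad/s.
Combined I = 0.7909 + 1.391 = 2.181 kg·m².
ω_f = L / I = 87.81 / 2.181 = 40.25 rad/s.

|ω_f| ≈ 40.3 rad/s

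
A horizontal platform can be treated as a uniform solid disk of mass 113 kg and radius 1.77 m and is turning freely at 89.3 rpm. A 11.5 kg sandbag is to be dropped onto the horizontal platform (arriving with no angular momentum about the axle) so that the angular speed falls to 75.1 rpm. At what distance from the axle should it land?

r ≈ 1.71 m

The added mass arrives with no angular momentum about the axle, and any external torque about the axle is negligible, so the system's angular momentum is conserved.
I_p = ½(113)(1.77)² = 177.0 kg·m².
I_p ω_i = (I_p + m r²) ω_f ⇒ m r² = I_p(ω_i/ω_f − 1) = 177.0(89.3/75.1 − 1) = 33.47 kg·m².
r = √(33.47/11.5) = 1.706 m.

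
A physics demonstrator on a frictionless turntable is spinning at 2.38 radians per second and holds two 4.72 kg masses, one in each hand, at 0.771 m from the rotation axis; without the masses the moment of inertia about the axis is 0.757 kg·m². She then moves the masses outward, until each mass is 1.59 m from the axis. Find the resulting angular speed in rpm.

With no external torque about the axis, L is conserved: I₁ω₁ = I₂ω₂.
I₁ = 0.757 + 2(4.72)(0.771)² = 6.369 kg·m²; I₂ = 0.757 + 2(4.72)(1.59)² = 24.62 kg·m².
ω₂ = I₁ω₁ / I₂ = (6.369)(2.38 rad/s) / (24.62) = 0.6156 rad/s = 5.878 rpm.

ω₂ ≈ 5.88 rpm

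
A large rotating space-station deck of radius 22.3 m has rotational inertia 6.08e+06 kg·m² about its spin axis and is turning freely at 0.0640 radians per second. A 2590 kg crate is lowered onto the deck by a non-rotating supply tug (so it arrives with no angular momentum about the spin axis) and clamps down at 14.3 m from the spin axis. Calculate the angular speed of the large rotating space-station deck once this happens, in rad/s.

The added mass arrives with no angular momentum about the spin axis, and any external torque about the spin axis is negligible, so the system's angular momentum is conserved.
Added inertia Σmr² = (2590)(14.3)² = 5.296e+05 kg·m²; I_f = 6.080e+06 + 5.296e+05 = 6.610e+06 kg·m².
ω_f = I_p ω_i / I_f = (6.080e+06)(0.0640) / 6.610e+06 = 0.05887 rad/s.

ω_f ≈ 0.0589 rad/s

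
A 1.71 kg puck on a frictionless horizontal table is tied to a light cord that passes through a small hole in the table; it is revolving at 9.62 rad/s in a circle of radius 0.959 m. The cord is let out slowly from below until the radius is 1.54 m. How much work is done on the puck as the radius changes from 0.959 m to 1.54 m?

No torque about the axis ⇒ m r₁² ω₁ = m r₂² ω₂.
ω₂ = ω₁ (r₁/r₂)² = (9.62)(0.959/1.54)² = 3.731 rad/s.
W = ΔKE = ½m(v₂² − v₁²) = -44.55 J.

W ≈ -44.6 J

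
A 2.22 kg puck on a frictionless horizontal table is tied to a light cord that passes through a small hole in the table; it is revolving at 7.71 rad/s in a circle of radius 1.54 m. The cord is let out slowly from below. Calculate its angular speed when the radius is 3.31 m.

No torque about the axis ⇒ m r₁² ω₁ = m r₂² ω₂.
ω₂ = ω₁ (r₁/r₂)² = (7.71)(1.54/3.31)² = 1.669 rad/s.

ω₂ ≈ 1.67 rad/s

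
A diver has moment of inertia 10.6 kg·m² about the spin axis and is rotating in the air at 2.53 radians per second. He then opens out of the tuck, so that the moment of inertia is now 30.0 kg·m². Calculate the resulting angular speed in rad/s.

ω₂ ≈ 0.894 rad/s

Angular momentum about the spin axis is conserved since the torque about it is zero.
ω₂ = I₁ω₁ / I₂ = (10.60)(2.53 rad/s) / (30.00) = 0.8939 rad/s.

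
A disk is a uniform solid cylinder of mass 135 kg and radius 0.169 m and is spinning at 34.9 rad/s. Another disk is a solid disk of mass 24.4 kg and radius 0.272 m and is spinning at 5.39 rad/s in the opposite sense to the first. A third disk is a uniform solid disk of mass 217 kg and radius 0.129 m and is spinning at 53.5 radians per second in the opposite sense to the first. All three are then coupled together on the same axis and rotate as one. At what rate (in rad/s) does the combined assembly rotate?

No external torque acts about the common axis, so total angular momentum is conserved.
Moments of inertia: I_A = ½(135)(0.169)² = 1.928 kg·m²; I_B = ½(24.4)(0.272)² = 0.9026 kg·m²; I_C = ½(217)(0.129)² = 1.806 kg·m².
Taking A's sense as positive: L = (1.928)(34.9) − (0.9026)(5.39) − (1.806)(53.5) = -34.18 kg·m²·rad/s.
Combined I = 1.928 + 0.9026 + 1.806 = 4.636 kg·m².
ω_f = L / I = -34.18 / 4.636 = -7.373 rad/s.

|ω_f| ≈ 7.37 rad/s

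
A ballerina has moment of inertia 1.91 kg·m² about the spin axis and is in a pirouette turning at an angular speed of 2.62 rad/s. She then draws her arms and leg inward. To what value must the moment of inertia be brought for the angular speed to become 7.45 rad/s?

With no external torque about the axis, L is conserved: I₁ω₁ = I₂ω₂.
I₂ = I₁ω₁ / ω₂ = (1.91)(2.62) / (7.45) = 0.6717 kg·m².

I₂ ≈ 0.672 kg·m²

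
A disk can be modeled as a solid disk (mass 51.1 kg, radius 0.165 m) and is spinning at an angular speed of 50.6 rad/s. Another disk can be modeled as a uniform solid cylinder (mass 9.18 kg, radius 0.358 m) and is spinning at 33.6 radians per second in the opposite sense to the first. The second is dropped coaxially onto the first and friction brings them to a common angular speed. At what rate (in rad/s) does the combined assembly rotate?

The coupling torques are internal; angular momentum about the shared axis is conserved.
Moments of inertia: I_A = ½(51.1)(0.165)² = 0.6956 kg·m²; I_B = ½(9.18)(0.358)² = 0.5883 kg·m².
Taking A's sense as positive: L = (0.6956)(50.6) − (0.5883)(33.6) = 15.43 kg·m²·rad/s.
Combined I = 0.6956 + 0.5883 = 1.284 kg·m².
ω_f = L / I = 15.43 / 1.284 = 12.02 rad/s.

|ω_f| ≈ 12.0 rad/s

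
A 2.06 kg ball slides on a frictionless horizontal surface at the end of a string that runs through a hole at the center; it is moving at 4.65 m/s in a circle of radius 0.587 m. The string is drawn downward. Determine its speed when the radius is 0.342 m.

v₂ ≈ 7.98 m/s

Central (radial) force ⇒ zero torque about the center ⇒ m v r is constant.
v₂ = v₁ r₁ / r₂ = (4.65)(0.587) / (0.342) = 7.981 m/s.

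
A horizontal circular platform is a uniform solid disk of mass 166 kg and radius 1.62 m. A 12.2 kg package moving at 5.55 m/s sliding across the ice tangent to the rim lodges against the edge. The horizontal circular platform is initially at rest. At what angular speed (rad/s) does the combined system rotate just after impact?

|ω_f| ≈ 0.439 rad/s

About the central axle the impulsive forces during the collision are internal, so angular momentum about that axis is conserved.
I_p = ½(166)(1.62)² = 217.8 kg·m². Taking the sense of the package's angular momentum as positive, L_{package} = m v R = (12.2)(5.55)(1.62) = 109.7 kg·m²/s.
L_i = 0 + 109.7 = 109.7 kg·m²/s.
After sticking, I_f = I_p + m R² = 217.8 + (12.2)(1.62)² = 249.8 kg·m².
ω_f = L_i / I_f = 109.7 / 249.8 = 0.4390 rad/s.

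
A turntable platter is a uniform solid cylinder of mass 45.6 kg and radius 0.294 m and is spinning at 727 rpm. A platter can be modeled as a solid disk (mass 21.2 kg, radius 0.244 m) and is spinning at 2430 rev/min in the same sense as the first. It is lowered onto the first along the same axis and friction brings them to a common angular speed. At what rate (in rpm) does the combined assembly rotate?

No external torque acts about the common axis, so total angular momentum is conserved.
Moments of inertia: I_A = ½(45.6)(0.294)² = 1.971 kg·m²; I_B = ½(21.2)(0.244)² = 0.6311 kg·m².
Taking A's sense as positive: L = (1.971)(727) + (0.6311)(2430) = 2966 kg·m²·rpm.
Combined I = 1.971 + 0.6311 = 2.602 kg·m².
ω_f = L / I = 2966 / 2.602 = 1140 rpm.

|ω_f| ≈ 1140 rpm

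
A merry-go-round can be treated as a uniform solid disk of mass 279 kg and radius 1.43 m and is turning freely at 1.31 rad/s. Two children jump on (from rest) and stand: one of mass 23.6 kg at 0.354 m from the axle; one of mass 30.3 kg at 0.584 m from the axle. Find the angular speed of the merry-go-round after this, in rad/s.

No external torque acts about the axle; L_before = L_after.
I_p = ½(279)(1.43)² = 285.3 kg·m².
Added inertia Σmr² = (23.6)(0.354)² + (30.3)(0.584)² = 13.29 kg·m²; I_f = 285.3 + 13.29 = 298.6 kg·m².
ω_f = I_p ω_i / I_f = (285.3)(1.31) / 298.6 = 1.252 rad/s.

ω_f ≈ 1.25 rad/s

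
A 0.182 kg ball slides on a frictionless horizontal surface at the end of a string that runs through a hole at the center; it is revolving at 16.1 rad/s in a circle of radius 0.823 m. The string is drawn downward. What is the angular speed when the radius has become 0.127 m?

ω₂ ≈ 676 rad/s

No torque about the axis ⇒ m r₁² ω₁ = m r₂² ω₂.
ω₂ = ω₁ (r₁/r₂)² = (16.1)(0.823/0.127)² = 676.1 rad/s.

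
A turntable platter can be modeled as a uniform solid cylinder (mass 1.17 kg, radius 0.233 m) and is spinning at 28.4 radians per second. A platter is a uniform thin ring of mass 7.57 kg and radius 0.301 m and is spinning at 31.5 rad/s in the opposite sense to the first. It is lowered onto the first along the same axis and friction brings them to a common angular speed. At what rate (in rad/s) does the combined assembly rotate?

The coupling torques are internal; angular momentum about the shared axis is conserved.
Moments of inertia: I_A = ½(1.17)(0.233)² = 0.03176 kg·m²; I_B = (7.57)(0.301)² = 0.6858 kg·m².
Taking A's sense as positive: L = (0.03176)(28.4) − (0.6858)(31.5) = -20.70 kg·m²·rad/s.
Combined I = 0.03176 + 0.6858 = 0.7176 kg·m².
ω_f = L / I = -20.70 / 0.7176 = -28.85 rad/s.

|ω_f| ≈ 28.8 rad/s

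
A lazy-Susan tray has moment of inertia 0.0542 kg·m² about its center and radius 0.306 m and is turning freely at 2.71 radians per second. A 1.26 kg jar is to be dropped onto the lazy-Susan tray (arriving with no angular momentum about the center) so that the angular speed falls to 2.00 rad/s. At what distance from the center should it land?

No external torque acts about the center; L_before = L_after.
I_p ω_i = (I_p + m r²) ω_f ⇒ m r² = I_p(ω_i/ω_f − 1) = 0.05420(2.71/2.00 − 1) = 0.01924 kg·m².
r = √(0.01924/1.26) = 0.1236 m.

r ≈ 0.124 m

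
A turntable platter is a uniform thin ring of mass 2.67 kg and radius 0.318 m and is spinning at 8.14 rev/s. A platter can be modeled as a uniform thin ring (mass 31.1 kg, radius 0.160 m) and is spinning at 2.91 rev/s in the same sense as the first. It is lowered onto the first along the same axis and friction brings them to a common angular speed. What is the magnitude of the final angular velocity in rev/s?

The coupling torques are internal; angular momentum about the shared axis is conserved.
Moments of inertia: I_A = (2.67)(0.318)² = 0.2700 kg·m²; I_B = (31.1)(0.160)² = 0.7962 kg·m².
Taking A's sense as positive: L = (0.2700)(8.14) + (0.7962)(2.91) = 4.515 kg·m²·rev/s.
Combined I = 0.2700 + 0.7962 = 1.066 kg·m².
ω_f = L / I = 4.515 / 1.066 = 4.234 rev/s.

|ω_f| ≈ 4.23 rev/s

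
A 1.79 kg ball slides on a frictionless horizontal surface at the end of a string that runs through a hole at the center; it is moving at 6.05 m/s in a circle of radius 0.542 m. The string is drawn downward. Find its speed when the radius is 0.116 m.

Central (radial) force ⇒ zero torque about the center ⇒ m v r is constant.
v₂ = v₁ r₁ / r₂ = (6.05)(0.542) / (0.116) = 28.27 m/s.

v₂ ≈ 28.3 m/s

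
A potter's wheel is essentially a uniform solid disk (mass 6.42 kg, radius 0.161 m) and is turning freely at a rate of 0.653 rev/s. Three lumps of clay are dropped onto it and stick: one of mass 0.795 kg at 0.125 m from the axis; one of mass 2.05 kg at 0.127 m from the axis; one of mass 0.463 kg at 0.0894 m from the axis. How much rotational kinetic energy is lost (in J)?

No external torque acts about the axis; L_before = L_after.
I_p = ½(6.42)(0.161)² = 0.08321 kg·m².
Added inertia Σmr² = (0.795)(0.125)² + (2.05)(0.127)² + (0.463)(0.0894)² = 0.04919 kg·m²; I_f = 0.08321 + 0.04919 = 0.1324 kg·m².
ω_f = I_p ω_i / I_f = (0.08321)(0.653) / 0.1324 = 0.4104 rev/s.
KE_i = ½(0.08321)(4.103 rad/s)² = 0.7003 J; KE_f = ½(0.1324)(2.579)² = 0.4402 J.

energy lost ≈ 0.260 J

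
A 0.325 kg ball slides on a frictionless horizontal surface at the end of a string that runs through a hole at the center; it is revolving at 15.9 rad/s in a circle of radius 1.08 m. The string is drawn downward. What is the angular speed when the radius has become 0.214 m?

No torque about the axis ⇒ m r₁² ω₁ = m r₂² ω₂.
ω₂ = ω₁ (r₁/r₂)² = (15.9)(1.08/0.214)² = 405.0 rad/s.

ω₂ ≈ 405 rad/s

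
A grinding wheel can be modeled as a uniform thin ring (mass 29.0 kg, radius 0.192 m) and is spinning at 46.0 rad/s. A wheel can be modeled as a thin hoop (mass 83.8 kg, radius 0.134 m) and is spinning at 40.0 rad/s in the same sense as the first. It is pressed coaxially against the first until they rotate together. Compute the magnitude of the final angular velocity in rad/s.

The coupling torques are internal; angular momentum about the shared axis is conserved.
Moments of inertia: I_A = (29.0)(0.192)² = 1.069 kg·m²; I_B = (83.8)(0.134)² = 1.505 kg·m².
Taking A's sense as positive: L = (1.069)(46.0) + (1.505)(40.0) = 109.4 kg·m²·rad/s.
Combined I = 1.069 + 1.505 = 2.574 kg·m².
ω_f = L / I = 109.4 / 2.574 = 42.49 rad/s.

|ω_f| ≈ 42.5 rad/s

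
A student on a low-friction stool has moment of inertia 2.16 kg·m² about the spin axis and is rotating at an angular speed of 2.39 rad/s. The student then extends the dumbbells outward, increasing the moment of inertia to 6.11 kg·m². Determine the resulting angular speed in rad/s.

Angular momentum about the spin axis is conserved since the torque about it is zero.
ω₂ = I₁ω₁ / I₂ = (2.160)(2.39 rad/s) / (6.110) = 0.8449 rad/s.

ω₂ ≈ 0.845 rad/s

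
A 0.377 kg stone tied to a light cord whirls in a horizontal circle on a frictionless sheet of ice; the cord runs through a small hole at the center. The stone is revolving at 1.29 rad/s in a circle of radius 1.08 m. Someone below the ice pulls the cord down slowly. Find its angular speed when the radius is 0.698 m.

No torque about the axis ⇒ m r₁² ω₁ = m r₂² ω₂.
ω₂ = ω₁ (r₁/r₂)² = (1.29)(1.08/0.698)² = 3.088 rad/s.

ω₂ ≈ 3.09 rad/s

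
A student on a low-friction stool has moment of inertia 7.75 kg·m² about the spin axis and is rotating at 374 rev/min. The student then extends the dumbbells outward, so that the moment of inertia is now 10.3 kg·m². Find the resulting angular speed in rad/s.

No external torque acts about the spin axis, so angular momentum is conserved.
ω₂ = I₁ω₁ / I₂ = (7.750)(374 rpm) / (10.30) = 281.4 rpm = 29.47 rad/s.

ω₂ ≈ 29.5 rad/s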